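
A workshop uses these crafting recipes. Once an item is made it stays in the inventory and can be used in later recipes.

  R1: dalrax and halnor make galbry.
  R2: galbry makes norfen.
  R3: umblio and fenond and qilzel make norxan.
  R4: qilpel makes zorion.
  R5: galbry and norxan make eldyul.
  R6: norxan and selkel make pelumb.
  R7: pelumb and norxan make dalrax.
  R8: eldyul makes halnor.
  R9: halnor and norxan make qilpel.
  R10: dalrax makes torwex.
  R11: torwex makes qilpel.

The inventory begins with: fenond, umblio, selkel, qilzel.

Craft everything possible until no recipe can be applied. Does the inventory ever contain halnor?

halnor would need eldyul (R8), but eldyul is never obtained.

No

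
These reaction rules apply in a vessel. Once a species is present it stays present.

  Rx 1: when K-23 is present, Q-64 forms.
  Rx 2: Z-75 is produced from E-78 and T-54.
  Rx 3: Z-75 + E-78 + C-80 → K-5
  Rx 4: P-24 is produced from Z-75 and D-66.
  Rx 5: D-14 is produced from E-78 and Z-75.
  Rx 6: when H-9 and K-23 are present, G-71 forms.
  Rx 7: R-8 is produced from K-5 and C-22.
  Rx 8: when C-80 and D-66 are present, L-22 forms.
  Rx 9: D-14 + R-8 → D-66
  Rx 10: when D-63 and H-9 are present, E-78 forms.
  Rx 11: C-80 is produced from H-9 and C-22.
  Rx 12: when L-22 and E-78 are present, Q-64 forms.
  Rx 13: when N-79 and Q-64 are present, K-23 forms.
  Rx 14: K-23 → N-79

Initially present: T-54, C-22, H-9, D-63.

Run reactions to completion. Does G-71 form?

No

G-71 would need H-9 and K-23 (Rx 6), but K-23 never forms.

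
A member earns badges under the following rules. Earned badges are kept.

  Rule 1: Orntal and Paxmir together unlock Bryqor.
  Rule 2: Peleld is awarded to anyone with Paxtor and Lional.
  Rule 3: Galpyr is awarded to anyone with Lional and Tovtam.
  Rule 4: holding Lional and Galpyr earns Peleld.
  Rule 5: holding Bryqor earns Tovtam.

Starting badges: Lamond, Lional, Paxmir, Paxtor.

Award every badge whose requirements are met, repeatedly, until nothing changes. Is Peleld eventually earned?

With Paxtor and Lional, Peleld is earned (Rule 2).

Yes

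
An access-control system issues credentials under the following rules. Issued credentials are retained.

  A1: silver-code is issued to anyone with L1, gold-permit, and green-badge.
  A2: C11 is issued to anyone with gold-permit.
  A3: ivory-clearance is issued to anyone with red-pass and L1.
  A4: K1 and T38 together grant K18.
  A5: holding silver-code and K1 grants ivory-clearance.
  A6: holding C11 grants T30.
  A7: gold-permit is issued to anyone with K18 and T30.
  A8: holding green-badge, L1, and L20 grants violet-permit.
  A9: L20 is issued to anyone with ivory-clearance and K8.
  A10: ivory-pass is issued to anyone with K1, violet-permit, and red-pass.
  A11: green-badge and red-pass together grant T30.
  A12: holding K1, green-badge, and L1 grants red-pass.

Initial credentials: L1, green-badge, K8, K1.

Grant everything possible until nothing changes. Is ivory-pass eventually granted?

Holding K1, green-badge, and L1 grants red-pass (A12).
Holding red-pass and L1 grants ivory-clearance (A3).
Holding ivory-clearance and K8 grants L20 (A9).
Holding green-badge, L1, and L20 grants violet-permit (A8).
Holding K1, violet-permit, and red-pass grants ivory-pass (A10).

Yes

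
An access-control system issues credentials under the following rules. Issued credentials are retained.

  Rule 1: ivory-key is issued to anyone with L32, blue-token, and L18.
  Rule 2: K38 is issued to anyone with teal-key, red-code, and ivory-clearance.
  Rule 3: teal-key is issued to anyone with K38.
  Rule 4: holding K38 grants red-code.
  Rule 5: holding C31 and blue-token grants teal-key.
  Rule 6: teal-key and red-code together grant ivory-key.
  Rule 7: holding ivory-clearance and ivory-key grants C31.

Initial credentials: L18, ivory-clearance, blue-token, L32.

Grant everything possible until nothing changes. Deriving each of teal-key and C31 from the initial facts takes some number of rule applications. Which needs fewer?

C31

C31: Holding L32, blue-token, and L18 grants ivory-key (Rule 1). Holding ivory-clearance and ivory-key grants C31 (Rule 7). [2 rule applications]
teal-key: Holding L32, blue-token, and L18 grants ivory-key (Rule 1). Holding ivory-clearance and ivory-key grants C31 (Rule 7). Holding C31 and blue-token grants teal-key (Rule 5). [3 rule applications]
C31 needs fewer.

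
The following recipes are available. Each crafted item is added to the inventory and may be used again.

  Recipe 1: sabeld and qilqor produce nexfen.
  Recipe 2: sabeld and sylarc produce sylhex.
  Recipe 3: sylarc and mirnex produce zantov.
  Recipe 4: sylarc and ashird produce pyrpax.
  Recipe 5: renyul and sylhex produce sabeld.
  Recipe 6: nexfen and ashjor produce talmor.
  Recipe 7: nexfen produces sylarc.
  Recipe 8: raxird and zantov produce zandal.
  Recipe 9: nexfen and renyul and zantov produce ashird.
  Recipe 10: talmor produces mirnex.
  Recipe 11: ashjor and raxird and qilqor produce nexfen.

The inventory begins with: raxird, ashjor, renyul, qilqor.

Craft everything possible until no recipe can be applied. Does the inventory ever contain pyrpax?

ashjor and raxird and qilqor → nexfen (Recipe 11).
nexfen and ashjor → talmor (Recipe 6).
nexfen → sylarc (Recipe 7).
talmor → mirnex (Recipe 10).
sylarc and mirnex → zantov (Recipe 3).
Using Recipe 9, nexfen, renyul, and zantov make ashird.
Using Recipe 4, sylarc and ashird make pyrpax.

Yes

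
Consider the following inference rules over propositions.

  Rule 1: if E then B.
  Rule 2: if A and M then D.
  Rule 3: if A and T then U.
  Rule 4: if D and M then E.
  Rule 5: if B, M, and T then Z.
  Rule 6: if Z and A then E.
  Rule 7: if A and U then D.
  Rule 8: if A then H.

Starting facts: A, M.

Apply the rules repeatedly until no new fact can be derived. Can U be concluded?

U would need A and T (Rule 3), but T is never established.

No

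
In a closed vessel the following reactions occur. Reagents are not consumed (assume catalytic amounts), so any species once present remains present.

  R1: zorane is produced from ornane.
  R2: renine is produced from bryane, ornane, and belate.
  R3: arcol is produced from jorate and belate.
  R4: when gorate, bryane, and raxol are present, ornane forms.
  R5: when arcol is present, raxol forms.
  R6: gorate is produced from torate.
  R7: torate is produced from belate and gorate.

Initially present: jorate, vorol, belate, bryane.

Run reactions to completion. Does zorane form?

zorane would need ornane (R1), but ornane never forms.

No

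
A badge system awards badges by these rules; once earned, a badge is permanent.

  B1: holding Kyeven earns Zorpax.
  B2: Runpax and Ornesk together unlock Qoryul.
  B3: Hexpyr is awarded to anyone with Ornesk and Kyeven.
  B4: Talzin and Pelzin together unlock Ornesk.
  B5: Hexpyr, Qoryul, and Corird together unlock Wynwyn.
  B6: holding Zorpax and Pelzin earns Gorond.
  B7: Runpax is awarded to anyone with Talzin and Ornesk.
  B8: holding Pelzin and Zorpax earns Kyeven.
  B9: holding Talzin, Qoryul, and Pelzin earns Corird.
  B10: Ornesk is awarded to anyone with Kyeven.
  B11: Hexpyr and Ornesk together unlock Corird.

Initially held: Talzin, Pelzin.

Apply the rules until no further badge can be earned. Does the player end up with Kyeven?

Kyeven would need Pelzin and Zorpax (B8), but Zorpax is never earned.

No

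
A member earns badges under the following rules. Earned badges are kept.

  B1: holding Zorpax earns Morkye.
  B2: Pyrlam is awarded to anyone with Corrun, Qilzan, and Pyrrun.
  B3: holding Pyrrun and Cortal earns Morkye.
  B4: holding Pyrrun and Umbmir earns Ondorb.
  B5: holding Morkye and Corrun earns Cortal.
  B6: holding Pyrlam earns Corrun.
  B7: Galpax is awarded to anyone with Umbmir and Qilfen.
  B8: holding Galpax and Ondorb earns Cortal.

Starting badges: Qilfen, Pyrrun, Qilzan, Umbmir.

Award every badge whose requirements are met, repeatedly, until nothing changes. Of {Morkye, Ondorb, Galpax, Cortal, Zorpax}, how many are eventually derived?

With Pyrrun and Umbmir, Ondorb is earned (B4).
With Umbmir and Qilfen, Galpax is earned (B7).
With Galpax and Ondorb, Cortal is earned (B8).
With Pyrrun and Cortal, Morkye is earned (B3).
Morkye: reached.
Ondorb: reached.
Galpax: reached.
Cortal: reached.
No rule produces Zorpax, and it is not given.
Reached: Morkye, Ondorb, Galpax, and Cortal — 4 of the 5.

4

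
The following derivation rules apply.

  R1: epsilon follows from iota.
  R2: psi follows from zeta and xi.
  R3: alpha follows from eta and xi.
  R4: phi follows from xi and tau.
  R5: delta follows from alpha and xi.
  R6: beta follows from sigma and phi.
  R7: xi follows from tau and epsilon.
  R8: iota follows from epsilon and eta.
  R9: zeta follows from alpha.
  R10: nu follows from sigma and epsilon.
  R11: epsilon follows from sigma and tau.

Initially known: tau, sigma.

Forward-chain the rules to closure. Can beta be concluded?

Yes

From sigma and tau, R11 gives epsilon.
tau and epsilon hold, so xi follows (R7).
xi and tau hold, so phi follows (R4).
From sigma and phi, R6 gives beta.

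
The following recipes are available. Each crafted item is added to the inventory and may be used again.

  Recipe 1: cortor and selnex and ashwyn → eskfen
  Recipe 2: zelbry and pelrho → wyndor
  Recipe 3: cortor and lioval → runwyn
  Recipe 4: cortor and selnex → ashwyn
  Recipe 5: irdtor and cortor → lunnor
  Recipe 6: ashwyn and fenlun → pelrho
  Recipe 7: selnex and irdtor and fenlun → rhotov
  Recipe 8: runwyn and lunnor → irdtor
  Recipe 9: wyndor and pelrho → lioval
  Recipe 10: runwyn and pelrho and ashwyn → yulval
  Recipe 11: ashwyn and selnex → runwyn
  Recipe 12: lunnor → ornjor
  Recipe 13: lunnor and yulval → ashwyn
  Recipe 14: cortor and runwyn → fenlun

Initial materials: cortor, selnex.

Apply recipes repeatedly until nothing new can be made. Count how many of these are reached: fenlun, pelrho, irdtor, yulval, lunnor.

3

Using Recipe 4, cortor and selnex make ashwyn.
Using Recipe 11, ashwyn and selnex make runwyn.
cortor and runwyn → fenlun (Recipe 14).
Using Recipe 6, ashwyn and fenlun make pelrho.
Using Recipe 10, runwyn, pelrho, and ashwyn make yulval.
fenlun: reached.
pelrho: reached.
irdtor would need runwyn and lunnor (Recipe 8), but lunnor is never obtained.
yulval: reached.
lunnor would need irdtor and cortor (Recipe 5), but irdtor is never obtained.
Reached: fenlun, pelrho, and yulval — 3 of the 5.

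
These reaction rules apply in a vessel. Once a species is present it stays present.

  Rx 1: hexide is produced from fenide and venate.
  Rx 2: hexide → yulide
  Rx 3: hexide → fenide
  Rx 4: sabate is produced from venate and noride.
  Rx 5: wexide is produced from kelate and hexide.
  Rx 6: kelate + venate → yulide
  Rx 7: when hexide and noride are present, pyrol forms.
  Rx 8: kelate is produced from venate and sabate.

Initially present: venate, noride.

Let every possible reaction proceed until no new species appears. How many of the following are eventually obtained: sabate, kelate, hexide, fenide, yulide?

3

venate and noride present → sabate forms (Rx 4).
venate and sabate present → kelate forms (Rx 8).
kelate and venate present → yulide forms (Rx 6).
sabate: reached.
kelate: reached.
hexide would need fenide and venate (Rx 1), but fenide never forms.
fenide would need hexide (Rx 3), but hexide never forms.
yulide: reached.
Reached: sabate, kelate, and yulide — 3 of the 5.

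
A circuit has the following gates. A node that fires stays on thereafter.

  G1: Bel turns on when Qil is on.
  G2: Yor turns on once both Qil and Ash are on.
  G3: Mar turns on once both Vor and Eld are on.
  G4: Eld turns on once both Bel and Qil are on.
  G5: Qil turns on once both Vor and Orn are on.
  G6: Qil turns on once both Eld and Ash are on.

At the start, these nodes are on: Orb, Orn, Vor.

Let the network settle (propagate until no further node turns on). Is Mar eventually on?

G5: Vor and Orn on → Qil on.
Qil is on, so Bel turns on (G1).
G4: Bel and Qil on → Eld on.
Vor and Eld are on, so Mar turns on (G3).

Yes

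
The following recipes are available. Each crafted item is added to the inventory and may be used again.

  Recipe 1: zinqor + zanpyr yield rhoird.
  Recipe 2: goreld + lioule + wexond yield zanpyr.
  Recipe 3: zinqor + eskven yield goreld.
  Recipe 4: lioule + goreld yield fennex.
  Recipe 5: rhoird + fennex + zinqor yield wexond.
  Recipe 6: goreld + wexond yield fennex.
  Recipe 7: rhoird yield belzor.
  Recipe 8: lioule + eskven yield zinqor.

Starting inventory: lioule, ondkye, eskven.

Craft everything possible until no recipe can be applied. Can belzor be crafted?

belzor would need rhoird (Recipe 7), but rhoird is never obtained.

No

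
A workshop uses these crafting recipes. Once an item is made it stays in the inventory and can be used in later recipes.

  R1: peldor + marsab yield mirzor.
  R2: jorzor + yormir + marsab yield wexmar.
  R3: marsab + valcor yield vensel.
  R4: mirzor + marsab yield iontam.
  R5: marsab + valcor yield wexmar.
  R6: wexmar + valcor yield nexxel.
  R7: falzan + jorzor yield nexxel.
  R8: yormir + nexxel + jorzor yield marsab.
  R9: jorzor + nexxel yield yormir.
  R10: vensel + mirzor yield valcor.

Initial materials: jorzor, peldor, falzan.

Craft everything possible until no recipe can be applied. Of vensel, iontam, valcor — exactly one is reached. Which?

Using R7, falzan and jorzor make nexxel.
Using R9, jorzor and nexxel make yormir.
Using R8, yormir, nexxel, and jorzor make marsab.
peldor + marsab → mirzor (R1).
Using R4, mirzor and marsab make iontam.
vensel would need marsab and valcor (R3), but valcor is never obtained. valcor would need vensel and mirzor (R10), but vensel is never obtained.

iontam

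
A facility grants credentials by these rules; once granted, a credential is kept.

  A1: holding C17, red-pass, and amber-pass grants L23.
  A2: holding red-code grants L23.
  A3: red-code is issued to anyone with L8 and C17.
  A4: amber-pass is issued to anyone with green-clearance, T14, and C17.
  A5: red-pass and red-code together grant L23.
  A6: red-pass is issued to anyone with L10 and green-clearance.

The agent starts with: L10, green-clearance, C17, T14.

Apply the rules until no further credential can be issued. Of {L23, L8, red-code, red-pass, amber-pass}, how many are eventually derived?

3

Holding green-clearance, T14, and C17 grants amber-pass (A4).
Holding L10 and green-clearance grants red-pass (A6).
Holding C17, red-pass, and amber-pass grants L23 (A1).
L23: reached.
No rule produces L8, and it is not given.
red-code would need L8 and C17 (A3), but L8 is never granted.
red-pass: reached.
amber-pass: reached.
Reached: L23, red-pass, and amber-pass — 3 of the 5.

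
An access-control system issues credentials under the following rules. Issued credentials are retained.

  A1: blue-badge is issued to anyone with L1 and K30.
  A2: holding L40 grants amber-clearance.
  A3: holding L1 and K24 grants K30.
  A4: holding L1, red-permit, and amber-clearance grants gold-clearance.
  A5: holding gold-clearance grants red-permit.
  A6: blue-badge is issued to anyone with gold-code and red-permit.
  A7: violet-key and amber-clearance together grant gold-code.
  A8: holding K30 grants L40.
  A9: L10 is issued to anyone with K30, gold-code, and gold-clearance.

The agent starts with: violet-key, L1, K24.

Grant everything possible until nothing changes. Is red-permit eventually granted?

No

red-permit would need gold-clearance (A5), but gold-clearance is never granted.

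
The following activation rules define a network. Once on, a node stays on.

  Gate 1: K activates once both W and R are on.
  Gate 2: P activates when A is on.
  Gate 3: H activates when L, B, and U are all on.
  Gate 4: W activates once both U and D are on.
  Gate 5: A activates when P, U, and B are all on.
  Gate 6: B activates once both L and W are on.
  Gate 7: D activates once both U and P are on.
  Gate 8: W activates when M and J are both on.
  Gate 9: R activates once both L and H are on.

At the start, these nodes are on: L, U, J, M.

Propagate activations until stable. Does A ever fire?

No

A would need P, U, and B (Gate 5), but P never turns on.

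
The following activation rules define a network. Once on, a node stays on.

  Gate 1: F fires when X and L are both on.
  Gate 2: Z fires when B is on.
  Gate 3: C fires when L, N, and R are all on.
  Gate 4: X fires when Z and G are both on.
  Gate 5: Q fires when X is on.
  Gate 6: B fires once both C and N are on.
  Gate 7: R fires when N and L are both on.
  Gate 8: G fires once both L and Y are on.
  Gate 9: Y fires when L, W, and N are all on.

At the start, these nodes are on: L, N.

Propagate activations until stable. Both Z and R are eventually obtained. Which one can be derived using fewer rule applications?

R: Gate 7: N and L on → R on. [1 rule application]
Z: N and L are on, so R fires (Gate 7). L, N, and R are on, so C fires (Gate 3). C and N are on, so B fires (Gate 6). Gate 2: B on → Z on. [4 rule applications]
R needs fewer.

R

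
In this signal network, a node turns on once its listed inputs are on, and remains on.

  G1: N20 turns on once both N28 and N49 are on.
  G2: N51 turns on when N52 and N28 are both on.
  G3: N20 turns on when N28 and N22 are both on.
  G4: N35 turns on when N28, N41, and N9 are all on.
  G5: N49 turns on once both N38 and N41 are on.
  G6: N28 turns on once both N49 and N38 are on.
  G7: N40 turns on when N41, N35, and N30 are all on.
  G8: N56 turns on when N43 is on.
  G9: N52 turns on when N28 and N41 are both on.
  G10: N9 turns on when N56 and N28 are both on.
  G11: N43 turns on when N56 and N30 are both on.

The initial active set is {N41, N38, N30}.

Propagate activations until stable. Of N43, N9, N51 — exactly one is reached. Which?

N38 and N41 are on, so N49 turns on (G5).
N49 and N38 are on, so N28 turns on (G6).
G9: N28 and N41 on → N52 on.
N52 and N28 are on, so N51 turns on (G2).
N43 would need N56 and N30 (G11), but N56 never turns on. N9 would need N56 and N28 (G10), but N56 never turns on.

N51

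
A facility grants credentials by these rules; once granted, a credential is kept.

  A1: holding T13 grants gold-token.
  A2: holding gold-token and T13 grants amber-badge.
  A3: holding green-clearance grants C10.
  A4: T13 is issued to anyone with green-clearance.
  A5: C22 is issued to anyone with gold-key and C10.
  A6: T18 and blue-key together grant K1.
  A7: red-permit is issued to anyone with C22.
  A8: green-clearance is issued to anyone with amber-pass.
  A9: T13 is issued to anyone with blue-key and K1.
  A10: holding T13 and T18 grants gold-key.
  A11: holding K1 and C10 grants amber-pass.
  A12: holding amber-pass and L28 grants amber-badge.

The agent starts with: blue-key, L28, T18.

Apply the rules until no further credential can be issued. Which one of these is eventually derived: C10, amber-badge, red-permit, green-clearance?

Holding T18 and blue-key grants K1 (A6).
Holding blue-key and K1 grants T13 (A9).
Holding T13 grants gold-token (A1).
Holding gold-token and T13 grants amber-badge (A2).
red-permit would need C22 (A7), but C22 is never granted. C10 would need green-clearance (A3), but green-clearance is never granted. green-clearance would need amber-pass (A8), but amber-pass is never granted.

amber-badge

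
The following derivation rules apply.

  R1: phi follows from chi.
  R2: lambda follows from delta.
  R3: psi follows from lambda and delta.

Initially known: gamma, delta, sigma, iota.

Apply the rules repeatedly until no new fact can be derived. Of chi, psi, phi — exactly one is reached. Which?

psi

delta holds, so lambda follows (R2).
lambda and delta hold, so psi follows (R3).
No rule produces chi, and it is not given. phi would need chi (R1), but chi is never established.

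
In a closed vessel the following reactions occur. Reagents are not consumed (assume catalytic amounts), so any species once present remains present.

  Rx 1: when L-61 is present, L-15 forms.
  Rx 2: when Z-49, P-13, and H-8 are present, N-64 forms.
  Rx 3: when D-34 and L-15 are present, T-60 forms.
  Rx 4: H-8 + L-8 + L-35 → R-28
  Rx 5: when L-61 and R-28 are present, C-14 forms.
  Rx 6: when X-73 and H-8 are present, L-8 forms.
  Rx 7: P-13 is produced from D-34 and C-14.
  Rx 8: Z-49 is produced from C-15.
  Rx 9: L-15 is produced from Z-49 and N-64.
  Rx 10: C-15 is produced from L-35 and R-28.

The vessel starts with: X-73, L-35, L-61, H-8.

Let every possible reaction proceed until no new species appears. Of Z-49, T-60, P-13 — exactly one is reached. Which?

Z-49

X-73 and H-8 present → L-8 forms (Rx 6).
H-8, L-8, and L-35 present → R-28 forms (Rx 4).
L-35 and R-28 present → C-15 forms (Rx 10).
C-15 present → Z-49 forms (Rx 8).
T-60 would need D-34 and L-15 (Rx 3), but D-34 never forms. P-13 would need D-34 and C-14 (Rx 7), but D-34 never forms.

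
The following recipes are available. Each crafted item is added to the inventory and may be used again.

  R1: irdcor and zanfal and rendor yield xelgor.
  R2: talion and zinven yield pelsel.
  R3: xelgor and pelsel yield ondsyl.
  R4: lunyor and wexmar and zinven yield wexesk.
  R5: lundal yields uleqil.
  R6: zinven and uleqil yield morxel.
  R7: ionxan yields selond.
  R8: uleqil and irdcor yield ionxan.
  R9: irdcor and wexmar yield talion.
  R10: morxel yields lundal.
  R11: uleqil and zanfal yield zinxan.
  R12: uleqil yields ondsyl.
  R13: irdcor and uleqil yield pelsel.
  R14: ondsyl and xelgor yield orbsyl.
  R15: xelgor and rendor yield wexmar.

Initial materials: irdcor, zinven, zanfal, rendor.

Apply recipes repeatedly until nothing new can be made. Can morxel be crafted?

morxel would need zinven and uleqil (R6), but uleqil is never obtained.

No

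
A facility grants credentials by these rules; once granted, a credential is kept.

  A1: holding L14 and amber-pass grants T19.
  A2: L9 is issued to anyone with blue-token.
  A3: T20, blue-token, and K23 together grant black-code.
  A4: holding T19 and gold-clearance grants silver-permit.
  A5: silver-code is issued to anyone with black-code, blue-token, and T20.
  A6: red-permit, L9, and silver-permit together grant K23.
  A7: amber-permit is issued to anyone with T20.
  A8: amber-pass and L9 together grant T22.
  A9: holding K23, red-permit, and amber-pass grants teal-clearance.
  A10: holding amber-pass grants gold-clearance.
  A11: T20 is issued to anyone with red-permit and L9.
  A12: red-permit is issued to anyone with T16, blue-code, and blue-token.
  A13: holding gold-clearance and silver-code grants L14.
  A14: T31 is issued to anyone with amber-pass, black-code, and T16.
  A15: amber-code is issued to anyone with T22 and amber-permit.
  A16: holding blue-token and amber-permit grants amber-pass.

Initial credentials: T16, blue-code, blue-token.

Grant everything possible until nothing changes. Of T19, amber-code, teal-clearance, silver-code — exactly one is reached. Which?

amber-code

Holding blue-token grants L9 (A2).
Holding T16, blue-code, and blue-token grants red-permit (A12).
Holding red-permit and L9 grants T20 (A11).
Holding T20 grants amber-permit (A7).
Holding blue-token and amber-permit grants amber-pass (A16).
Holding amber-pass and L9 grants T22 (A8).
Holding T22 and amber-permit grants amber-code (A15).
teal-clearance would need K23, red-permit, and amber-pass (A9), but K23 is never granted. silver-code would need black-code, blue-token, and T20 (A5), but black-code is never granted. T19 would need L14 and amber-pass (A1), but L14 is never granted.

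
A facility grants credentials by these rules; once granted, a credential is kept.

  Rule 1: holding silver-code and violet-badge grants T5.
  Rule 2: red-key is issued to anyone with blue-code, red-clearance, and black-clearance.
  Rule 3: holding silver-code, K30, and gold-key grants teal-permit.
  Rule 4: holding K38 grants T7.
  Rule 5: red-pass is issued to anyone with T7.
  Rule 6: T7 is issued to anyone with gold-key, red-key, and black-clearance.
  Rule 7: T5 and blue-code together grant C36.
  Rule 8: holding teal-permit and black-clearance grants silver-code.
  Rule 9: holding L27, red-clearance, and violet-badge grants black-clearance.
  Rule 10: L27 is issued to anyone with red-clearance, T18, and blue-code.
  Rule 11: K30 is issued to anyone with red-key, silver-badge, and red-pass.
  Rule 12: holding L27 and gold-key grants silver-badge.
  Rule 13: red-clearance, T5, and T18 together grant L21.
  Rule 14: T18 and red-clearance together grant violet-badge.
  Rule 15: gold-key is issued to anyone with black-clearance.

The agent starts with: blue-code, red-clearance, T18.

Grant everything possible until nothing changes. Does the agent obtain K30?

Holding T18 and red-clearance grants violet-badge (Rule 14).
Holding red-clearance, T18, and blue-code grants L27 (Rule 10).
Holding L27, red-clearance, and violet-badge grants black-clearance (Rule 9).
Holding blue-code, red-clearance, and black-clearance grants red-key (Rule 2).
Holding black-clearance grants gold-key (Rule 15).
Holding L27 and gold-key grants silver-badge (Rule 12).
Holding gold-key, red-key, and black-clearance grants T7 (Rule 6).
Holding T7 grants red-pass (Rule 5).
Holding red-key, silver-badge, and red-pass grants K30 (Rule 11).

Yes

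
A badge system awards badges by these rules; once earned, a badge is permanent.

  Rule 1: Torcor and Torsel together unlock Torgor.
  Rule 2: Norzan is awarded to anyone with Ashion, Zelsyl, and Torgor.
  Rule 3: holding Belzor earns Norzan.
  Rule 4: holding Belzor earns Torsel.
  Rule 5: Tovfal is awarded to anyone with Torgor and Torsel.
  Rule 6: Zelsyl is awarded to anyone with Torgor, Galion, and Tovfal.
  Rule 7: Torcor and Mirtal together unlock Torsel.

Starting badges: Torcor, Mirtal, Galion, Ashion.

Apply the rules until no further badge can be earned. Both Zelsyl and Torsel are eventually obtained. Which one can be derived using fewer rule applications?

Torsel

Torsel: With Torcor and Mirtal, Torsel is earned (Rule 7). [1 rule application]
Zelsyl: With Torcor and Mirtal, Torsel is earned (Rule 7). With Torcor and Torsel, Torgor is earned (Rule 1). With Torgor and Torsel, Tovfal is earned (Rule 5). With Torgor, Galion, and Tovfal, Zelsyl is earned (Rule 6). [4 rule applications]
Torsel needs fewer.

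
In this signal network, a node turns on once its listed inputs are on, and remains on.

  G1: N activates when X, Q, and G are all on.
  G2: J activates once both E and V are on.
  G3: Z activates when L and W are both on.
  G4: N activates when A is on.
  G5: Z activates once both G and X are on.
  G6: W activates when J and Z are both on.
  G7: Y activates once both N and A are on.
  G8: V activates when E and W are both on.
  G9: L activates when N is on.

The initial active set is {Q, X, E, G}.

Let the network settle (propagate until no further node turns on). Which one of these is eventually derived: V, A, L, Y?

L

G1: X, Q, and G on → N on.
G9: N on → L on.
V would need E and W (G8), but W never turns on. No rule produces A, and it is not given. Y would need N and A (G7), but A never turns on.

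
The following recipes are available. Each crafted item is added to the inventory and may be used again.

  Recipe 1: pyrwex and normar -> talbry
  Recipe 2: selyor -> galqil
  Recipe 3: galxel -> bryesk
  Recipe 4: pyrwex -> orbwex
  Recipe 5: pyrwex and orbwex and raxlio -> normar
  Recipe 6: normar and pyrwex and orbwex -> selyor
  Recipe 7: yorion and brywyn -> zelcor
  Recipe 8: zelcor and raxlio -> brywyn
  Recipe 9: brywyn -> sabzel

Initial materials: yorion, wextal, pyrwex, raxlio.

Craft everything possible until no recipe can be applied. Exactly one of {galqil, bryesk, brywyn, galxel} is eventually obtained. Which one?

Using Recipe 4, pyrwex makes orbwex.
pyrwex and orbwex and raxlio -> normar (Recipe 5).
normar and pyrwex and orbwex -> selyor (Recipe 6).
selyor -> galqil (Recipe 2).
bryesk would need galxel (Recipe 3), but galxel is never obtained. No rule produces galxel, and it is not given. brywyn would need zelcor and raxlio (Recipe 8), but zelcor is never obtained.

galqil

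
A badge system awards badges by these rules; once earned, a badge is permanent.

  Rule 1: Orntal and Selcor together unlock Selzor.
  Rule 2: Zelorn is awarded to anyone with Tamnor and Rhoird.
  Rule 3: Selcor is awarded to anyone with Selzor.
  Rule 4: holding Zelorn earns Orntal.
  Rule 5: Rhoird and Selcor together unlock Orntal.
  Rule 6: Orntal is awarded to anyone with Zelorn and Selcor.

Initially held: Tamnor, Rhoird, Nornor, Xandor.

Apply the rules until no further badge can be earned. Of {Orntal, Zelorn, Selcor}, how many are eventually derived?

With Tamnor and Rhoird, Zelorn is earned (Rule 2).
With Zelorn, Orntal is earned (Rule 4).
Orntal: reached.
Zelorn: reached.
Selcor would need Selzor (Rule 3), but Selzor is never earned.
Reached: Orntal and Zelorn — 2 of the 3.

2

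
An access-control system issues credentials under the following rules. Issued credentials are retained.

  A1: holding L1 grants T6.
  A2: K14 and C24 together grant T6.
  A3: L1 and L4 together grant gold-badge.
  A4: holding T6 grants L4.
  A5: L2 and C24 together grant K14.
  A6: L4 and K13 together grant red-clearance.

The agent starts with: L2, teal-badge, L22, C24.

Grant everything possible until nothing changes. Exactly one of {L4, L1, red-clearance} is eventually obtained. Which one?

L4

Holding L2 and C24 grants K14 (A5).
Holding K14 and C24 grants T6 (A2).
Holding T6 grants L4 (A4).
No rule produces L1, and it is not given. red-clearance would need L4 and K13 (A6), but K13 is never granted.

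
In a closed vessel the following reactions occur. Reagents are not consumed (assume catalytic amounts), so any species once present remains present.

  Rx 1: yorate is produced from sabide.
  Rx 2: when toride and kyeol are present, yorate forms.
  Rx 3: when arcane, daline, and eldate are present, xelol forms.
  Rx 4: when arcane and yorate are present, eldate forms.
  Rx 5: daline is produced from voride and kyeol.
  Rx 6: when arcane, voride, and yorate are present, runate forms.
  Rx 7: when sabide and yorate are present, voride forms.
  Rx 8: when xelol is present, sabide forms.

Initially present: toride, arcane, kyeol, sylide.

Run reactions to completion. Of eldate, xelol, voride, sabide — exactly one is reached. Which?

eldate

toride and kyeol present → yorate forms (Rx 2).
arcane and yorate present → eldate forms (Rx 4).
sabide would need xelol (Rx 8), but xelol never forms. voride would need sabide and yorate (Rx 7), but sabide never forms. xelol would need arcane, daline, and eldate (Rx 3), but daline never forms.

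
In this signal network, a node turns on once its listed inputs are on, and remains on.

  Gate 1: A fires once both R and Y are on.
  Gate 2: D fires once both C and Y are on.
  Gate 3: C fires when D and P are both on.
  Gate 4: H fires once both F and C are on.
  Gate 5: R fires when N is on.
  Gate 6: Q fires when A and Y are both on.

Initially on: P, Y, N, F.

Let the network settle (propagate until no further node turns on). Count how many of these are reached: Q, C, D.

N is on, so R fires (Gate 5).
Gate 1: R and Y on → A on.
A and Y are on, so Q fires (Gate 6).
Q: reached.
C would need D and P (Gate 3), but D never turns on.
D would need C and Y (Gate 2), but C never turns on.
Reached: Q — 1 of the 3.

1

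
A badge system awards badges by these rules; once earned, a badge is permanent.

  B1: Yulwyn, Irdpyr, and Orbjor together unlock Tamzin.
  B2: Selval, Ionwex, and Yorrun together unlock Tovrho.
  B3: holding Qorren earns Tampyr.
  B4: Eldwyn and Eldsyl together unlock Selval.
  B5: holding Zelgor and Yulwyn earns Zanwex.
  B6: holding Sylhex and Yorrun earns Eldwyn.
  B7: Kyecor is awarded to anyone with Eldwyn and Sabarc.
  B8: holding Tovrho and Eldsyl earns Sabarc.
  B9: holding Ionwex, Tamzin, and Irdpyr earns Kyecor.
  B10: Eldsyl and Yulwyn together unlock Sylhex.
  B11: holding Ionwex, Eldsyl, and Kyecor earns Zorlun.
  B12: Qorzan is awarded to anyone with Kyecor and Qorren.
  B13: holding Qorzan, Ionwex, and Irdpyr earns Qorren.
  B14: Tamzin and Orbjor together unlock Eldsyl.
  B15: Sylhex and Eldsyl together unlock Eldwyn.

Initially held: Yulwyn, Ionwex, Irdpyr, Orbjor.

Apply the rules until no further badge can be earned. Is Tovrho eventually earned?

Tovrho would need Selval, Ionwex, and Yorrun (B2), but Yorrun is never earned.

No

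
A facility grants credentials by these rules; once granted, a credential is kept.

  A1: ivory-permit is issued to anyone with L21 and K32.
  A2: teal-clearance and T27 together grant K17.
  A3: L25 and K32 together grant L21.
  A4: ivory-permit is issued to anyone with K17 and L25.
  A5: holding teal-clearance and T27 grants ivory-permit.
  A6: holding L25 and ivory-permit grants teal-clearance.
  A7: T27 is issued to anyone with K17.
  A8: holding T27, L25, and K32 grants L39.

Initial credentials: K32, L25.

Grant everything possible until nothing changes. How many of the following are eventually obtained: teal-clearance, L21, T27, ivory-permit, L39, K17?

Holding L25 and K32 grants L21 (A3).
Holding L21 and K32 grants ivory-permit (A1).
Holding L25 and ivory-permit grants teal-clearance (A6).
teal-clearance: reached.
L21: reached.
T27 would need K17 (A7), but K17 is never granted.
ivory-permit: reached.
L39 would need T27, L25, and K32 (A8), but T27 is never granted.
K17 would need teal-clearance and T27 (A2), but T27 is never granted.
Reached: teal-clearance, L21, and ivory-permit — 3 of the 6.

3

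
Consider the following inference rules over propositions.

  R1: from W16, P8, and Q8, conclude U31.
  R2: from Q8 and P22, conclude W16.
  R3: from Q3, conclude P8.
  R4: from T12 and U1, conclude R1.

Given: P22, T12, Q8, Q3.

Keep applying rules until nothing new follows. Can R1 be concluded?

No

R1 would need T12 and U1 (R4), but U1 is never established.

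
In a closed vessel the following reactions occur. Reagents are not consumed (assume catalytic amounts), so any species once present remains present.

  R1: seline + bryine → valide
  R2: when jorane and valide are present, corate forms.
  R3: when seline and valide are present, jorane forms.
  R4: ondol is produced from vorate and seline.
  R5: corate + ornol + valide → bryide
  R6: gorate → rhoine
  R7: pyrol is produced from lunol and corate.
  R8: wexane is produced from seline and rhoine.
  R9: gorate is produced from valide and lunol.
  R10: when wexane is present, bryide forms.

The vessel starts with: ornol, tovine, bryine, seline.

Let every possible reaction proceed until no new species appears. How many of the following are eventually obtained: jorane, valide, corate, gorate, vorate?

seline and bryine present → valide forms (R1).
seline and valide present → jorane forms (R3).
jorane and valide present → corate forms (R2).
jorane: reached.
valide: reached.
corate: reached.
gorate would need valide and lunol (R9), but lunol never forms.
No rule produces vorate, and it is not given.
Reached: jorane, valide, and corate — 3 of the 5.

3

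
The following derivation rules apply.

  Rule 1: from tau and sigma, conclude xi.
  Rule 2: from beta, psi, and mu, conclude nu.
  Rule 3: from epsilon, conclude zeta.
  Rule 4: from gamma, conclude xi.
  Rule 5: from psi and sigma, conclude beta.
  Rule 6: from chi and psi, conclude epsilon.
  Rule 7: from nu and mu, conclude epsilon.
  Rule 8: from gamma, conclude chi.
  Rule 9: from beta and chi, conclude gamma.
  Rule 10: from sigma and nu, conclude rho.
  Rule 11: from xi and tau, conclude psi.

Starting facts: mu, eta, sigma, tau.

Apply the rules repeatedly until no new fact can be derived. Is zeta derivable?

Yes

From tau and sigma, Rule 1 gives xi.
From xi and tau, Rule 11 gives psi.
psi and sigma hold, so beta follows (Rule 5).
From beta, psi, and mu, Rule 2 gives nu.
nu and mu hold, so epsilon follows (Rule 7).
From epsilon, Rule 3 gives zeta.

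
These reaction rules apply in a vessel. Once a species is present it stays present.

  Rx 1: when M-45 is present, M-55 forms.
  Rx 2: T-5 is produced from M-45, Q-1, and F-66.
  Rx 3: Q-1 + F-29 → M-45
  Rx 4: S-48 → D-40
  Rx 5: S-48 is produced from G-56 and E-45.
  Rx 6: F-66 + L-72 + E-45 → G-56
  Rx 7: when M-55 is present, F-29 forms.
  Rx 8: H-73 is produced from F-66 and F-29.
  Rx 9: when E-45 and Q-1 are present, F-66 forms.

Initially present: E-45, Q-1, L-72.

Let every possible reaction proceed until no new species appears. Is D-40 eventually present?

E-45 and Q-1 present → F-66 forms (Rx 9).
F-66, L-72, and E-45 present → G-56 forms (Rx 6).
G-56 and E-45 present → S-48 forms (Rx 5).
S-48 present → D-40 forms (Rx 4).

Yes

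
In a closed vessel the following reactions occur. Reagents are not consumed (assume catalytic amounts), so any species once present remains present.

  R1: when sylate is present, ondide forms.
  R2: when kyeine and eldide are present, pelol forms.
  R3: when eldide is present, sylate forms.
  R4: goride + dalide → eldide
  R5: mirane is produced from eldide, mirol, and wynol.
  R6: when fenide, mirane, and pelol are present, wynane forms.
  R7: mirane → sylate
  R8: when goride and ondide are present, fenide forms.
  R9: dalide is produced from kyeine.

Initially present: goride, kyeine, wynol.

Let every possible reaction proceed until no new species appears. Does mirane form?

mirane would need eldide, mirol, and wynol (R5), but mirol never forms.

No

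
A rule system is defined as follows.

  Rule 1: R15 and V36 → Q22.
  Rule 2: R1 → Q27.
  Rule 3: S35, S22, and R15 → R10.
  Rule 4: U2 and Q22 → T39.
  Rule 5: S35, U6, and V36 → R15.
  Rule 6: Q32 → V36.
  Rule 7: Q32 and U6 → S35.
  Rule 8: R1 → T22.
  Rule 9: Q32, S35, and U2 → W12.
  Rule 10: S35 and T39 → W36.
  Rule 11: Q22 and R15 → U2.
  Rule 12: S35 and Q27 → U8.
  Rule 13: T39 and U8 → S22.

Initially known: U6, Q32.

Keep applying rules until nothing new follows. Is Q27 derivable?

No

Q27 would need R1 (Rule 2), but R1 is never established.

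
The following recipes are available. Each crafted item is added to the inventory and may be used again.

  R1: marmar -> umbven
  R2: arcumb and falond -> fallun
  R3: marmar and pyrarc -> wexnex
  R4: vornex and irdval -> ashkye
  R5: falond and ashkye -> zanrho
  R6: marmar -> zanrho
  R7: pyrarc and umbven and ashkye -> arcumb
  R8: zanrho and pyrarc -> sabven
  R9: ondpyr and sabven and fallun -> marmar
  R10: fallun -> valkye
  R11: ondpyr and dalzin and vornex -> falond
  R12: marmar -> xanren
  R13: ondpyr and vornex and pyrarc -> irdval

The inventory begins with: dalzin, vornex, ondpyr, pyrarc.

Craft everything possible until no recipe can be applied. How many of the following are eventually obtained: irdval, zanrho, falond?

3

Using R11, ondpyr, dalzin, and vornex make falond.
Using R13, ondpyr, vornex, and pyrarc make irdval.
vornex and irdval -> ashkye (R4).
falond and ashkye -> zanrho (R5).
irdval: reached.
zanrho: reached.
falond: reached.
All 3 are reached.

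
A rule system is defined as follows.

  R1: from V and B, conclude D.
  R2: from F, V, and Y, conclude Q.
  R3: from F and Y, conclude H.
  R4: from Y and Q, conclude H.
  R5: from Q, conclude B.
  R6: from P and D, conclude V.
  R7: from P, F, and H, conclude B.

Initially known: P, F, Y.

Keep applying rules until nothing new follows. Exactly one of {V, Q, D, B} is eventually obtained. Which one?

From F and Y, R3 gives H.
From P, F, and H, R7 gives B.
V would need P and D (R6), but D is never established. Q would need F, V, and Y (R2), but V is never established. D would need V and B (R1), but V is never established.

B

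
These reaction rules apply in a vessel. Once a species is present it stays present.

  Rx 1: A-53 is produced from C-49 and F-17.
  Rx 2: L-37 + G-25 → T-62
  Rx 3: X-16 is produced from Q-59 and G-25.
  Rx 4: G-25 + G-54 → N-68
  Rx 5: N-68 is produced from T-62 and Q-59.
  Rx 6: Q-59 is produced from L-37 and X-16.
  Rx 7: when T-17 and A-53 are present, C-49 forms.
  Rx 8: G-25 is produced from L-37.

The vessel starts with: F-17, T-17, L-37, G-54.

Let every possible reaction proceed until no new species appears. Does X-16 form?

No

X-16 would need Q-59 and G-25 (Rx 3), but Q-59 never forms.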